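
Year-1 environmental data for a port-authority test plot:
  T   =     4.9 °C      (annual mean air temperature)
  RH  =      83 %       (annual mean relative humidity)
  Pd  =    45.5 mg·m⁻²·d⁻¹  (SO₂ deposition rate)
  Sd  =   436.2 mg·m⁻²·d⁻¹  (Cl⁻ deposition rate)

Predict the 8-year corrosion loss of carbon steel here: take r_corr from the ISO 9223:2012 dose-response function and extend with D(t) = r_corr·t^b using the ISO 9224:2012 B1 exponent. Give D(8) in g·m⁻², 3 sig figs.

carbon steel: f(T) = +0.150·(T−10) [T≤10 °C] = -0.7650
  Pd branch = 1.77·Pd^0.52·e^(0.02·RH+f) = 31.54 μm/a
  Cl⁻ term: 0.102·436.2^0.62·exp(0.033·83+0.04·4.9) = 83.15
  r_corr = 31.54 + 83.15 = 114.7 μm/a
ISO 9224: D(t) = r_corr · t^b with b = 0.523 (carbon steel, B1)
  D(8) = 114.7 × 8^0.523 = 114.7 × 2.967 = 340.3 μm
  Mass loss = 340.3 μm × 7.85 g/cm³ = 2671 g·m⁻²

D(8) = 2.67e+03 g·m⁻²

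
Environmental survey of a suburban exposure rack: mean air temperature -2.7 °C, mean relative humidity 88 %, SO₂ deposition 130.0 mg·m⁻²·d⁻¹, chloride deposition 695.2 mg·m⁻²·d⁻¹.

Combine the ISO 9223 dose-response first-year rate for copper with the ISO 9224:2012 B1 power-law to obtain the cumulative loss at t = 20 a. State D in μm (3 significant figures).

D(20) = 14.2 μm

copper: T≤10 °C ⇒ hinge +0.126·(-2.7−10) = -1.6002
  sulphur-dioxide contribution → 0.682 μm/a
  chloride contribution → 1.249 μm/a
  ⇒ r_corr(copper) = 1.931 μm/a
Power-law: D(20) = r_corr · 20^0.667
  D(20) = 1.931 × 20^0.667 = 1.931 × 7.375 = 14.24 μm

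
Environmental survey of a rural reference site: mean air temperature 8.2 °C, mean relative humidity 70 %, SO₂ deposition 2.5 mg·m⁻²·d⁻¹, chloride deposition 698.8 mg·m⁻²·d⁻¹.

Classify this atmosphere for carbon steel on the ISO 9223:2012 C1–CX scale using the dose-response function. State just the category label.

C5

carbon steel: temperature factor f = +0.150·(-1.8) = -0.2700
  sulphur-dioxide contribution → 8.824 μm/a
  chloride contribution → 82.75 μm/a
  total first-year rate 91.57 μm/a
Category bounds: 80…200 μm/a bracket r_corr ⇒ C5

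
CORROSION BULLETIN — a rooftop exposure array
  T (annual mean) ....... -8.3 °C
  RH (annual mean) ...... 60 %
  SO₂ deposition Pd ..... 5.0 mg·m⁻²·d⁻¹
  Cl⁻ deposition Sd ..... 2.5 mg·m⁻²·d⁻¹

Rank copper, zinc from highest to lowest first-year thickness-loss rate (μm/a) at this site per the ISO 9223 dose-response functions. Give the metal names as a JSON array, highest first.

["zinc", "copper"]

copper: T≤10 °C ⇒ hinge +0.126·(-8.3−10) = -2.3058
  SO₂ term: 0.0053·5.0^0.26·exp(0.059·60-2.3058) = 0.02767
  Cl⁻ term: 0.01025·2.5^0.27·exp(0.036·60+0.049·-8.3) = 0.07579
  sum: 0.02767 + 0.07579 → r_corr = 0.1035 μm/a
zinc: T≤10 °C ⇒ hinge +0.038·(-8.3−10) = -0.6954
  SO₂ term: 0.0129·5.0^0.44·exp(0.046·60-0.6954) = 0.2064
  Cl⁻ term: 0.0175·2.5^0.57·exp(0.008·60+0.085·-8.3) = 0.02355
  sum: 0.2064 + 0.02355 → r_corr = 0.23 μm/a
Ordering by μm/a: zinc (0.23) > copper (0.103)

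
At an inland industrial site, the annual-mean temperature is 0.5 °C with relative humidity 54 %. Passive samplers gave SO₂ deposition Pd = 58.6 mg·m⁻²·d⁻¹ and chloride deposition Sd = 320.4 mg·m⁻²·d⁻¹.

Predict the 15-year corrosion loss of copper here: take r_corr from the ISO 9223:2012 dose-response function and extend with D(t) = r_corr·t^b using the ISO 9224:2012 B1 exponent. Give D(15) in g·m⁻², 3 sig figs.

D(15) = 25.1 g·m⁻²

copper: T≤10 °C ⇒ hinge +0.126·(0.5−10) = -1.1970
  sulphur-dioxide contribution → 0.1116 μm/a
  chloride contribution → 0.3485 μm/a
  ⇒ r_corr(copper) = 0.4601 μm/a
ISO 9224: D(t) = r_corr · t^b with b = 0.667 (copper, B1)
  D(15) = 0.4601 × 15^0.667 = 0.4601 × 6.088 = 2.801 μm
  Mass loss = 2.801 μm × 8.96 g/cm³ = 25.1 g·m⁻²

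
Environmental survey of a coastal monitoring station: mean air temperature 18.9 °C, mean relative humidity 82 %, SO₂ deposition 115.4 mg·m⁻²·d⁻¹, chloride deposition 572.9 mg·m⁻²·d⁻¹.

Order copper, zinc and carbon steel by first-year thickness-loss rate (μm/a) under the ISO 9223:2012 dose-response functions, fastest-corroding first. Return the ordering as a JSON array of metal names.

copper: temperature factor f = -0.080·(8.9) = -0.7120
  sulphur-dioxide contribution → 1.128 μm/a
  chloride contribution → 2.752 μm/a
  total first-year rate 3.88 μm/a
zinc: T>10 °C ⇒ hinge -0.071·(18.9−10) = -0.6319
  sulphur-dioxide contribution → 2.408 μm/a
  chloride contribution → 6.277 μm/a
  total first-year rate 8.685 μm/a
carbon steel: temperature factor f = -0.054·(8.9) = -0.4806
  sulphur-dioxide contribution → 66.66 μm/a
  chloride contribution → 166.8 μm/a
  ⇒ r_corr(carbon steel) = 233.4 μm/a
Ordering by μm/a: carbon steel (233) > zinc (8.68) > copper (3.88)

["carbon steel", "zinc", "copper"]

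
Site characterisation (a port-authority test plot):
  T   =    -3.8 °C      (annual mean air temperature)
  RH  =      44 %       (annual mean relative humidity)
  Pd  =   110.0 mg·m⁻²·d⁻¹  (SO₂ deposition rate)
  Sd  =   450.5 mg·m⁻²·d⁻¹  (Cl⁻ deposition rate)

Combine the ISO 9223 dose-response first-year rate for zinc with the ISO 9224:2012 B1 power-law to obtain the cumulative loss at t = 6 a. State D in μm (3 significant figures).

D(6) = 4.48 μm

zinc: f(T) = +0.038·(T−10) [T≤10 °C] = -0.5244
  sulphur-dioxide contribution → 0.4572 μm/a
  chloride contribution → 0.5865 μm/a
  total first-year rate 1.044 μm/a
Long-term exponent b (ISO 9224 Table 2, B1) = 0.813
  D(6) = 1.044 × 6^0.813 = 1.044 × 4.292 = 4.479 μm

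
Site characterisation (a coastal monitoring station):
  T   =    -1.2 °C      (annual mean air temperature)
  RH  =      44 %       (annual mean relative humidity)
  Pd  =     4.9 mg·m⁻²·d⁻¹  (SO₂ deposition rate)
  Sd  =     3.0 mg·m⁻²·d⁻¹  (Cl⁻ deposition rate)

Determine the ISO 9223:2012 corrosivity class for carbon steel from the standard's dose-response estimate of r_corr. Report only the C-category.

carbon steel: temperature factor f = +0.150·(-11.2) = -1.6800
  sulphur-dioxide contribution → 1.817 μm/a
  chloride contribution → 0.8207 μm/a
  total first-year rate 2.638 μm/a
ISO 9223 Table 2 (carbon steel): 1.3 < 2.64 ≤ 25 μm/a ⇒ C2

C2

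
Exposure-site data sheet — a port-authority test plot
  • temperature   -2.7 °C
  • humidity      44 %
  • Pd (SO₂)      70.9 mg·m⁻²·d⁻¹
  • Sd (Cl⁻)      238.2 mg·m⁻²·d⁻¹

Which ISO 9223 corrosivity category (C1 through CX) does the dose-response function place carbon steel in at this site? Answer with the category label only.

carbon steel: temperature factor f = +0.150·(-12.7) = -1.9050
  sulphur-dioxide contribution → 5.823 μm/a
  chloride contribution → 11.64 μm/a
  ⇒ r_corr(carbon steel) = 17.46 μm/a
ISO 9223 Table 2 (carbon steel): 1.3 < 17.5 ≤ 25 μm/a ⇒ C2

C2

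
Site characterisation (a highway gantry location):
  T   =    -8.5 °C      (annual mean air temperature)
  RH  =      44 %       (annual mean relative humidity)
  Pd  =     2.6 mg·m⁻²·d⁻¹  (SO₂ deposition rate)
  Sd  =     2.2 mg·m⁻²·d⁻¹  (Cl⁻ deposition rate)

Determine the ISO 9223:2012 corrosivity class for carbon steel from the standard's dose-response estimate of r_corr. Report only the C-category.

carbon steel: temperature factor f = +0.150·(-18.5) = -2.7750
  Pd branch = 1.77·Pd^0.52·e^(0.02·RH+f) = 0.4373 μm/a
  Cl⁻ term: 0.102·2.2^0.62·exp(0.033·44+0.04·-8.5) = 0.5056
  r_corr = 0.4373 + 0.5056 = 0.9429 μm/a
Category bounds: 0…1.3 μm/a bracket r_corr ⇒ C1

C1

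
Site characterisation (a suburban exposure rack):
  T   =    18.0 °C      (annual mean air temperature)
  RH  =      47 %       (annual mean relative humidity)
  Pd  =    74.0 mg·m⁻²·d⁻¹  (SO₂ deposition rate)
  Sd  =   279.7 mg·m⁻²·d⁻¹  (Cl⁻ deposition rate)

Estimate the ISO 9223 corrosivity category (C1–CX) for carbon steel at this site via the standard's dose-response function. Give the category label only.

C4

carbon steel: temperature factor f = -0.054·(8.0) = -0.4320
  SO₂ term: 1.77·74.0^0.52·exp(0.02·47-0.4320) = 27.58
  Cl⁻ term: 0.102·279.7^0.62·exp(0.033·47+0.04·18.0) = 32.5
  sum: 27.58 + 32.5 → r_corr = 60.08 μm/a
ISO 9223 Table 2 (carbon steel): 50 < 60.1 ≤ 80 μm/a ⇒ C4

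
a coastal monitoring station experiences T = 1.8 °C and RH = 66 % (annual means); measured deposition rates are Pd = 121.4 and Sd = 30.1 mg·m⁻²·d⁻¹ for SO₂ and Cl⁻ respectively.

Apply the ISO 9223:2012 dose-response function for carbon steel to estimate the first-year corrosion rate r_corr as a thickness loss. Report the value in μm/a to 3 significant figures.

carbon steel: f(T) = +0.150·(T−10) [T≤10 °C] = -1.2300
  sulphur-dioxide contribution → 23.49 μm/a
  chloride contribution → 7.989 μm/a
  total first-year rate 31.48 μm/a

r_corr = 31.5 μm/a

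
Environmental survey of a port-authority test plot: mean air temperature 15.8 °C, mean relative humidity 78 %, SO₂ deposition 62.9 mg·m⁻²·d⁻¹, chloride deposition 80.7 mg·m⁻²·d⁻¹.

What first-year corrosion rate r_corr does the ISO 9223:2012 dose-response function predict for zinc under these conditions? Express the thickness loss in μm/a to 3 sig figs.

r_corr = 3.44 μm/a

zinc: temperature factor f = -0.071·(5.8) = -0.4118
  Pd branch = 0.0129·Pd^0.44·e^(0.046·RH+f) = 1.912 μm/a
  Sd branch = 0.0175·Sd^0.57·e^(0.008·RH+0.085·T) = 1.528 μm/a
  sum: 1.912 + 1.528 → r_corr = 3.44 μm/a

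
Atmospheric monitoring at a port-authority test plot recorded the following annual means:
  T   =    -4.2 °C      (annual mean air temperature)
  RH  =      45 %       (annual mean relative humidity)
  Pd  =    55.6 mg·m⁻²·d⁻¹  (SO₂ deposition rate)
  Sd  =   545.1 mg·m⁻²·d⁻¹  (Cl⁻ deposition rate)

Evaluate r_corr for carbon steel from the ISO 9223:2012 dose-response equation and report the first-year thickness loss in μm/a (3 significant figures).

r_corr = 23.1 μm/a

carbon steel: temperature factor f = +0.150·(-14.2) = -2.1300
  SO₂ term: 1.77·55.6^0.52·exp(0.02·45-2.1300) = 4.181
  Sd branch = 0.102·Sd^0.62·e^(0.033·RH+0.04·T) = 18.93 μm/a
  r_corr = 4.181 + 18.93 = 23.11 μm/a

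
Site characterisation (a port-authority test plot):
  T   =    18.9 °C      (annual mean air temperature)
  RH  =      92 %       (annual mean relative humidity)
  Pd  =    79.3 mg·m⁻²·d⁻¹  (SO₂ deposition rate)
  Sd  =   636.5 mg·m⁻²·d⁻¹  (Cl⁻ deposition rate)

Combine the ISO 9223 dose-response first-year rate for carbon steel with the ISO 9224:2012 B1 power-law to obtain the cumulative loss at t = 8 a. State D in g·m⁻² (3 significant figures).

carbon steel: temperature factor f = -0.054·(8.9) = -0.4806
  Pd branch = 1.77·Pd^0.52·e^(0.02·RH+f) = 66.98 μm/a
  Sd branch = 0.102·Sd^0.62·e^(0.033·RH+0.04·T) = 247.6 μm/a
  r_corr = 66.98 + 247.6 = 314.6 μm/a
ISO 9224: D(t) = r_corr · t^b with b = 0.523 (carbon steel, B1)
  D(8) = 314.6 × 8^0.523 = 314.6 × 2.967 = 933.5 μm
  Mass loss = 933.5 μm × 7.85 g/cm³ = 7328 g·m⁻²

D(8) = 7.33e+03 g·m⁻²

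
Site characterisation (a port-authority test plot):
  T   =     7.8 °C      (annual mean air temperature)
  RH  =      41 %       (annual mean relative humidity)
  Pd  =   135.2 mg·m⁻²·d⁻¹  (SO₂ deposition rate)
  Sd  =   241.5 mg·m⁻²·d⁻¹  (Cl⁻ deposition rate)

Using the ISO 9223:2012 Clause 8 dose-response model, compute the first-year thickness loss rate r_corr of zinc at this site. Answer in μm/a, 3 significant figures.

r_corr = 1.75 μm/a

zinc: T≤10 °C ⇒ hinge +0.038·(7.8−10) = -0.0836
  Pd branch = 0.0129·Pd^0.44·e^(0.046·RH+f) = 0.6776 μm/a
  Sd branch = 0.0175·Sd^0.57·e^(0.008·RH+0.085·T) = 1.076 μm/a
  r_corr = 0.6776 + 1.076 = 1.753 μm/a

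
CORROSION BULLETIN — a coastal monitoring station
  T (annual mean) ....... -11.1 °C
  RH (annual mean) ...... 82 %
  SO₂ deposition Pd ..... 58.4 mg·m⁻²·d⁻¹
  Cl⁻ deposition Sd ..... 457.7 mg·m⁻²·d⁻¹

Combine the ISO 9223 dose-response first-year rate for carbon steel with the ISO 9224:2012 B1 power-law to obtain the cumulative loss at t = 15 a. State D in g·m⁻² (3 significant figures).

D(15) = 1.52e+03 g·m⁻²

carbon steel: temperature factor f = +0.150·(-21.1) = -3.1650
  SO₂ term: 1.77·58.4^0.52·exp(0.02·82-3.1650) = 3.193
  Cl⁻ term: 0.102·457.7^0.62·exp(0.033·82+0.04·-11.1) = 43.71
  r_corr = 3.193 + 43.71 = 46.9 μm/a
Long-term exponent b (ISO 9224 Table 2, B1) = 0.523
  D(15) = 46.9 × 15^0.523 = 46.9 × 4.122 = 193.3 μm
  Mass loss = 193.3 μm × 7.85 g/cm³ = 1517 g·m⁻²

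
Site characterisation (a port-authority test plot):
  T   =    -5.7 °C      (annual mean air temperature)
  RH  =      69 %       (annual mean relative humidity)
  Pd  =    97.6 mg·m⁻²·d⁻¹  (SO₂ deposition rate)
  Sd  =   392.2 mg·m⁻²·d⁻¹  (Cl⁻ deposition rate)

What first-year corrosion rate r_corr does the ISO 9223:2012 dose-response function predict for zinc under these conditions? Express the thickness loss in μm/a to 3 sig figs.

zinc: temperature factor f = +0.038·(-15.7) = -0.5966
  sulphur-dioxide contribution → 1.274 μm/a
  chloride contribution → 0.5632 μm/a
  total first-year rate 1.838 μm/a

r_corr = 1.84 μm/a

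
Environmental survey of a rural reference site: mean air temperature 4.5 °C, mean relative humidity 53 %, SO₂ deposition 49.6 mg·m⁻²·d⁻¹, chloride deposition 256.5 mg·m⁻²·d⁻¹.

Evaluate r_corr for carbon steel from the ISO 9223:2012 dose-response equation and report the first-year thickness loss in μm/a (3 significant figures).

r_corr = 38.9 μm/a

carbon steel: temperature factor f = +0.150·(-5.5) = -0.8250
  Pd branch = 1.77·Pd^0.52·e^(0.02·RH+f) = 17.05 μm/a
  Cl⁻ term: 0.102·256.5^0.62·exp(0.033·53+0.04·4.5) = 21.88
  sum: 17.05 + 21.88 → r_corr = 38.93 μm/a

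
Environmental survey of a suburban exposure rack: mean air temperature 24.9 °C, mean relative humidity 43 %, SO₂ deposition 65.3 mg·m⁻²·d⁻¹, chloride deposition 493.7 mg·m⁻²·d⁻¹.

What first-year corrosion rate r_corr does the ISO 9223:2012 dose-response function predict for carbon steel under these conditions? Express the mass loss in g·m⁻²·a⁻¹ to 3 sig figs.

r_corr = 548 g·m⁻²·a⁻¹

carbon steel: temperature factor f = -0.054·(14.9) = -0.8046
  sulphur-dioxide contribution → 16.44 μm/a
  chloride contribution → 53.38 μm/a
  ⇒ r_corr(carbon steel) = 69.81 μm/a
Convert to mass loss: 69.81 μm/a × 7.85 g/cm³ = 548 g·m⁻²·a⁻¹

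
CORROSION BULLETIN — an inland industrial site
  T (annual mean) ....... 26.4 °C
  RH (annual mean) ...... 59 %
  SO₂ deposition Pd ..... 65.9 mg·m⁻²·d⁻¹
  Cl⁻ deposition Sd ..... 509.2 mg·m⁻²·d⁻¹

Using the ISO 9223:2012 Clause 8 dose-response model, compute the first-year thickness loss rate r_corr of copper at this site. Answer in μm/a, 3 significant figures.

copper: temperature factor f = -0.080·(16.4) = -1.3120
  SO₂ term: 0.0053·65.9^0.26·exp(0.059·59-1.3120) = 0.1378
  Cl⁻ term: 0.01025·509.2^0.27·exp(0.036·59+0.049·26.4) = 1.682
  sum: 0.1378 + 1.682 → r_corr = 1.82 μm/a

r_corr = 1.82 μm/a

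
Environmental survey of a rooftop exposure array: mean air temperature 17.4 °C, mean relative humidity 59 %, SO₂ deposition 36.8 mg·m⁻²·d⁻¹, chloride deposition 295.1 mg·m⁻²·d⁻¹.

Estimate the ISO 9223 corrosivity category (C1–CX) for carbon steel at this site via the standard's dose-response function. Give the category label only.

C4

carbon steel: f(T) = -0.054·(T−10) [T>10 °C] = -0.3996
  Pd branch = 1.77·Pd^0.52·e^(0.02·RH+f) = 25.18 μm/a
  Sd branch = 0.102·Sd^0.62·e^(0.033·RH+0.04·T) = 48.73 μm/a
  r_corr = 25.18 + 48.73 = 73.92 μm/a
Category bounds: 50…80 μm/a bracket r_corr ⇒ C4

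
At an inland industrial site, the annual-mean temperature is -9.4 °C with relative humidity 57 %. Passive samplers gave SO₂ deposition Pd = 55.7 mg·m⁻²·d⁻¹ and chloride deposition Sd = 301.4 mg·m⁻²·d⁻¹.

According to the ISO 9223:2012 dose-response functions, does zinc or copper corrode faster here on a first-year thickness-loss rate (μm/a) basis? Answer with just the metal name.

zinc

zinc: temperature factor f = +0.038·(-19.4) = -0.7372
  Pd branch = 0.0129·Pd^0.44·e^(0.046·RH+f) = 0.4981 μm/a
  Cl⁻ term: 0.0175·301.4^0.57·exp(0.008·57+0.085·-9.4) = 0.3215
  sum: 0.4981 + 0.3215 → r_corr = 0.8196 μm/a
copper: T≤10 °C ⇒ hinge +0.126·(-9.4−10) = -2.4444
  SO₂ term: 0.0053·55.7^0.26·exp(0.059·57-2.4444) = 0.03777
  Cl⁻ term: 0.01025·301.4^0.27·exp(0.036·57+0.049·-9.4) = 0.2351
  r_corr = 0.03777 + 0.2351 = 0.2729 μm/a
Ordering by μm/a: zinc (0.82) > copper (0.273)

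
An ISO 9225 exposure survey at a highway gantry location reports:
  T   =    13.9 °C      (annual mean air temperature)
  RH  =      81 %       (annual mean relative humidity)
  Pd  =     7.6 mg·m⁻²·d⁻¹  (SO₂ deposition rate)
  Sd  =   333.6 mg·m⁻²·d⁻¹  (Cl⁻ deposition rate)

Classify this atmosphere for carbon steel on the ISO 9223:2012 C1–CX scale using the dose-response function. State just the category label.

carbon steel: temperature factor f = -0.054·(3.9) = -0.2106
  sulphur-dioxide contribution → 20.8 μm/a
  chloride contribution → 94.48 μm/a
  total first-year rate 115.3 μm/a
Category bounds: 80…200 μm/a bracket r_corr ⇒ C5

C5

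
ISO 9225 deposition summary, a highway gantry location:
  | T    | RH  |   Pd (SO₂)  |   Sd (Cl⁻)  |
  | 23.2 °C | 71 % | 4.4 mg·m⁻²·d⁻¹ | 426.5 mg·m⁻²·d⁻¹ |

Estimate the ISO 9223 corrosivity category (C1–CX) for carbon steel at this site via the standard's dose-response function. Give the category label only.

C5

carbon steel: T>10 °C ⇒ hinge -0.054·(23.2−10) = -0.7128
  Pd branch = 1.77·Pd^0.52·e^(0.02·RH+f) = 7.757 μm/a
  Cl⁻ term: 0.102·426.5^0.62·exp(0.033·71+0.04·23.2) = 114.7
  sum: 7.757 + 114.7 → r_corr = 122.5 μm/a
123 μm/a falls in (80, 200] for carbon steel → category C5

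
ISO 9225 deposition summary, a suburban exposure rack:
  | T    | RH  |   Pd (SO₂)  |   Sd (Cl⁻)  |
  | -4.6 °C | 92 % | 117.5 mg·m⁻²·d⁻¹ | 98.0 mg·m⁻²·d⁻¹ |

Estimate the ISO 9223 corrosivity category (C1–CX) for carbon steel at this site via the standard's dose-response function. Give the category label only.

carbon steel: temperature factor f = +0.150·(-14.6) = -2.1900
  SO₂ term: 1.77·117.5^0.52·exp(0.02·92-2.1900) = 14.87
  Sd branch = 0.102·Sd^0.62·e^(0.033·RH+0.04·T) = 30.32 μm/a
  r_corr = 14.87 + 30.32 = 45.2 μm/a
45.2 μm/a falls in (25, 50] for carbon steel → category C3

C3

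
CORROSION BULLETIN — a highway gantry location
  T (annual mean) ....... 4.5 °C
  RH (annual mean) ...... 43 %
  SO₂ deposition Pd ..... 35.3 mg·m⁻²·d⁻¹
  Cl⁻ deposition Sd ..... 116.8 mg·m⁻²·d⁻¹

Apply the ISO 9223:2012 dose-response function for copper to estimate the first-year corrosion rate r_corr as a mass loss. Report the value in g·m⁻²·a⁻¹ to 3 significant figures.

r_corr = 2.70 g·m⁻²·a⁻¹

copper: temperature factor f = +0.126·(-5.5) = -0.6930
  SO₂ term: 0.0053·35.3^0.26·exp(0.059·43-0.6930) = 0.08463
  Sd branch = 0.01025·Sd^0.27·e^(0.036·RH+0.049·T) = 0.2173 μm/a
  r_corr = 0.08463 + 0.2173 = 0.3019 μm/a
Convert to mass loss: 0.3019 μm/a × 8.96 g/cm³ = 2.705 g·m⁻²·a⁻¹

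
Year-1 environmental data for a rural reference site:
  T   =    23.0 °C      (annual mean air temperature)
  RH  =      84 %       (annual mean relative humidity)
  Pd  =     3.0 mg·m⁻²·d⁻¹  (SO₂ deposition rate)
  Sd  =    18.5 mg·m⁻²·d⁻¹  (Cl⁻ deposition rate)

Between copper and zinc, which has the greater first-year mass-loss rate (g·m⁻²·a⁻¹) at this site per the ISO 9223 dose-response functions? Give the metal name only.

copper

copper: f(T) = -0.080·(T−10) [T>10 °C] = -1.0400
  Pd branch = 0.0053·Pd^0.26·e^(0.059·RH+f) = 0.354 μm/a
  Cl⁻ term: 0.01025·18.5^0.27·exp(0.036·84+0.049·23.0) = 1.431
  r_corr = 0.354 + 1.431 = 1.785 μm/a
  mass loss = 1.785 μm/a × 8.96 g/cm³ = 15.99 g·m⁻²·a⁻¹
zinc: temperature factor f = -0.071·(13.0) = -0.9230
  SO₂ term: 0.0129·3.0^0.44·exp(0.046·84-0.9230) = 0.3961
  Cl⁻ term: 0.0175·18.5^0.57·exp(0.008·84+0.085·23.0) = 1.277
  sum: 0.3961 + 1.277 → r_corr = 1.673 μm/a
  mass loss = 1.673 μm/a × 7.14 g/cm³ = 11.95 g·m⁻²·a⁻¹
Ordering by g·m⁻²·a⁻¹: copper (16) > zinc (11.9)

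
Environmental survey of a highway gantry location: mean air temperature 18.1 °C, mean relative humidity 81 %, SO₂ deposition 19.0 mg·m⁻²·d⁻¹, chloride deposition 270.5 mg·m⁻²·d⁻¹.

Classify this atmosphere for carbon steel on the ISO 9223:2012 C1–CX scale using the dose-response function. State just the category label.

C5

carbon steel: T>10 °C ⇒ hinge -0.054·(18.1−10) = -0.4374
  Pd branch = 1.77·Pd^0.52·e^(0.02·RH+f) = 26.7 μm/a
  Cl⁻ term: 0.102·270.5^0.62·exp(0.033·81+0.04·18.1) = 98.14
  sum: 26.7 + 98.14 → r_corr = 124.8 μm/a
Category bounds: 80…200 μm/a bracket r_corr ⇒ C5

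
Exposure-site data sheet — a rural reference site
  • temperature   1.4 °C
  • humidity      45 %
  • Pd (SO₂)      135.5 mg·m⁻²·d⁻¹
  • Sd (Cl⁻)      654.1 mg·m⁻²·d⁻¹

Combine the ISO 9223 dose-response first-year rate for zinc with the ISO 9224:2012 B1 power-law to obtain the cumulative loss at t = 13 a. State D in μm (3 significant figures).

zinc: temperature factor f = +0.038·(-8.6) = -0.3268
  sulphur-dioxide contribution → 0.6393 μm/a
  chloride contribution → 1.138 μm/a
  total first-year rate 1.777 μm/a
ISO 9224: D(t) = r_corr · t^b with b = 0.813 (zinc, B1)
  D(13) = 1.777 × 13^0.813 = 1.777 × 8.047 = 14.3 μm

D(13) = 14.3 μm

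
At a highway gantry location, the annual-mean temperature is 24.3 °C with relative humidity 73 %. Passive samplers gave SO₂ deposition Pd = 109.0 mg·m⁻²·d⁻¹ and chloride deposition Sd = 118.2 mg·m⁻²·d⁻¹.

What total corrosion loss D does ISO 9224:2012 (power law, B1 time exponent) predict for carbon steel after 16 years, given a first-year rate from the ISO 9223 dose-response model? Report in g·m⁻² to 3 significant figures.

D(16) = 3.29e+03 g·m⁻²

carbon steel: T>10 °C ⇒ hinge -0.054·(24.3−10) = -0.7722
  sulphur-dioxide contribution → 40.38 μm/a
  chloride contribution → 57.81 μm/a
  ⇒ r_corr(carbon steel) = 98.18 μm/a
Long-term exponent b (ISO 9224 Table 2, B1) = 0.523
  D(16) = 98.18 × 16^0.523 = 98.18 × 4.263 = 418.6 μm
  Mass loss = 418.6 μm × 7.85 g/cm³ = 3286 g·m⁻²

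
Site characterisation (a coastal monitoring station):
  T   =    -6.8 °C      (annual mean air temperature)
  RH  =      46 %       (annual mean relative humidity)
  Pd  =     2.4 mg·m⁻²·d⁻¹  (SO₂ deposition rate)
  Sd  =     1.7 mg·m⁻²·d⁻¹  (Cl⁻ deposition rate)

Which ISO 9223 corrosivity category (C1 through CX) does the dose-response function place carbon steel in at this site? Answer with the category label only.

C1

carbon steel: temperature factor f = +0.150·(-16.8) = -2.5200
  sulphur-dioxide contribution → 0.5634 μm/a
  chloride contribution → 0.4927 μm/a
  ⇒ r_corr(carbon steel) = 1.056 μm/a
Category bounds: 0…1.3 μm/a bracket r_corr ⇒ C1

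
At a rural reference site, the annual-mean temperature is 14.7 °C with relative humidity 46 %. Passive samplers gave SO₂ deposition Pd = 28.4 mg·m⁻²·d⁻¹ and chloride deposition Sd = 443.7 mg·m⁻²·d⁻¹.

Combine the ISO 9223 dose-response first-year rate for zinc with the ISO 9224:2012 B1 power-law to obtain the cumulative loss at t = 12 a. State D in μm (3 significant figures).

D(12) = 24.0 μm

zinc: temperature factor f = -0.071·(4.7) = -0.3337
  SO₂ term: 0.0129·28.4^0.44·exp(0.046·46-0.3337) = 0.3343
  Sd branch = 0.0175·Sd^0.57·e^(0.008·RH+0.085·T) = 2.847 μm/a
  sum: 0.3343 + 2.847 → r_corr = 3.181 μm/a
Long-term exponent b (ISO 9224 Table 2, B1) = 0.813
  D(12) = 3.181 × 12^0.813 = 3.181 × 7.54 = 23.99 μm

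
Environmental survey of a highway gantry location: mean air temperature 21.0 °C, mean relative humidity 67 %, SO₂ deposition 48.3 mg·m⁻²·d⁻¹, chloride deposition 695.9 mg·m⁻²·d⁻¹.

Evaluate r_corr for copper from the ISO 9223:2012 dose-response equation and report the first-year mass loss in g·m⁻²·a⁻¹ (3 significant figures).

r_corr = 19.6 g·m⁻²·a⁻¹

copper: temperature factor f = -0.080·(11.0) = -0.8800
  SO₂ term: 0.0053·48.3^0.26·exp(0.059·67-0.8800) = 0.3138
  Sd branch = 0.01025·Sd^0.27·e^(0.036·RH+0.049·T) = 1.873 μm/a
  sum: 0.3138 + 1.873 → r_corr = 2.187 μm/a
Convert to mass loss: 2.187 μm/a × 8.96 g/cm³ = 19.6 g·m⁻²·a⁻¹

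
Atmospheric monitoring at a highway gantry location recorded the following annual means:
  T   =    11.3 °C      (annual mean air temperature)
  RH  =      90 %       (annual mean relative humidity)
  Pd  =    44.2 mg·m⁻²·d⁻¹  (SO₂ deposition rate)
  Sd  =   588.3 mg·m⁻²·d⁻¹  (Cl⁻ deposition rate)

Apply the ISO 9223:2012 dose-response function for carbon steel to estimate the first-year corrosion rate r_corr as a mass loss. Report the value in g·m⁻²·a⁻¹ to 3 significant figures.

r_corr = 1.84e+03 g·m⁻²·a⁻¹

carbon steel: temperature factor f = -0.054·(1.3) = -0.0702
  SO₂ term: 1.77·44.2^0.52·exp(0.02·90-0.0702) = 71.59
  Sd branch = 0.102·Sd^0.62·e^(0.033·RH+0.04·T) = 162.9 μm/a
  r_corr = 71.59 + 162.9 = 234.5 μm/a
Convert to mass loss: 234.5 μm/a × 7.85 g/cm³ = 1841 g·m⁻²·a⁻¹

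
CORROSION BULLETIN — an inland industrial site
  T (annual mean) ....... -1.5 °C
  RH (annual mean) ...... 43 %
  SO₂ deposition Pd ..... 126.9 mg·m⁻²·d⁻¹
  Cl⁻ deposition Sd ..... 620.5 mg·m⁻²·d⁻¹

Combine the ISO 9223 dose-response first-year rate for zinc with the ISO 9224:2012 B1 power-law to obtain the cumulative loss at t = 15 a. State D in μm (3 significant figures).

D(15) = 12.3 μm

zinc: T≤10 °C ⇒ hinge +0.038·(-1.5−10) = -0.4370
  SO₂ term: 0.0129·126.9^0.44·exp(0.046·43-0.4370) = 0.5074
  Sd branch = 0.0175·Sd^0.57·e^(0.008·RH+0.085·T) = 0.849 μm/a
  r_corr = 0.5074 + 0.849 = 1.356 μm/a
Long-term exponent b (ISO 9224 Table 2, B1) = 0.813
  D(15) = 1.356 × 15^0.813 = 1.356 × 9.04 = 12.26 μm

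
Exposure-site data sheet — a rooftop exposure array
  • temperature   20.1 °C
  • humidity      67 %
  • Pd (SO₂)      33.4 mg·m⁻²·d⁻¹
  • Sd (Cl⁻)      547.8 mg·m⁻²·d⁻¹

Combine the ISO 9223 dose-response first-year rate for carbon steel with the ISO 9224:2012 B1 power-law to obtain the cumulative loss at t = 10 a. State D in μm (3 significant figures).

carbon steel: f(T) = -0.054·(T−10) [T>10 °C] = -0.5454
  SO₂ term: 1.77·33.4^0.52·exp(0.02·67-0.5454) = 24.29
  Cl⁻ term: 0.102·547.8^0.62·exp(0.033·67+0.04·20.1) = 103.7
  r_corr = 24.29 + 103.7 = 128 μm/a
ISO 9224: D(t) = r_corr · t^b with b = 0.523 (carbon steel, B1)
  D(10) = 128 × 10^0.523 = 128 × 3.334 = 426.9 μm

D(10) = 427 μm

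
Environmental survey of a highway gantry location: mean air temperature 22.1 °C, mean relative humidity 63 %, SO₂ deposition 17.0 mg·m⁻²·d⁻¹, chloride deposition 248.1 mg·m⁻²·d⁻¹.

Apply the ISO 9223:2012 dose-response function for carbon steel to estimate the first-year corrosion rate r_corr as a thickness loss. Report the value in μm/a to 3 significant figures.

carbon steel: T>10 °C ⇒ hinge -0.054·(22.1−10) = -0.6534
  Pd branch = 1.77·Pd^0.52·e^(0.02·RH+f) = 14.17 μm/a
  Sd branch = 0.102·Sd^0.62·e^(0.033·RH+0.04·T) = 60.27 μm/a
  sum: 14.17 + 60.27 → r_corr = 74.43 μm/a

r_corr = 74.4 μm/a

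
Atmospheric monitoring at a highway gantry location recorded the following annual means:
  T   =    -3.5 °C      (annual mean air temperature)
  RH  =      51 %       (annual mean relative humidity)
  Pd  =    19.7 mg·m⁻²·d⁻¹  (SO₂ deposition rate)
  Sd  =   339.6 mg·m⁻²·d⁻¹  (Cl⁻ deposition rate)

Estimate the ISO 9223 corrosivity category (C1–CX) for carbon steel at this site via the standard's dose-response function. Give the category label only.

C2

carbon steel: f(T) = +0.150·(T−10) [T≤10 °C] = -2.0250
  SO₂ term: 1.77·19.7^0.52·exp(0.02·51-2.0250) = 3.052
  Sd branch = 0.102·Sd^0.62·e^(0.033·RH+0.04·T) = 17.7 μm/a
  sum: 3.052 + 17.7 → r_corr = 20.75 μm/a
ISO 9223 Table 2 (carbon steel): 1.3 < 20.8 ≤ 25 μm/a ⇒ C2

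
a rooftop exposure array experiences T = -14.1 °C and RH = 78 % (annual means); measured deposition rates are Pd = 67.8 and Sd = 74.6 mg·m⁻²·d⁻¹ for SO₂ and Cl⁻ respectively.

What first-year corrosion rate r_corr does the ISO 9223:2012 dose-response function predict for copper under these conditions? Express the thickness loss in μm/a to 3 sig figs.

r_corr = 0.349 μm/a

copper: temperature factor f = +0.126·(-24.1) = -3.0366
  sulphur-dioxide contribution → 0.0759 μm/a
  chloride contribution → 0.2728 μm/a
  total first-year rate 0.3487 μm/a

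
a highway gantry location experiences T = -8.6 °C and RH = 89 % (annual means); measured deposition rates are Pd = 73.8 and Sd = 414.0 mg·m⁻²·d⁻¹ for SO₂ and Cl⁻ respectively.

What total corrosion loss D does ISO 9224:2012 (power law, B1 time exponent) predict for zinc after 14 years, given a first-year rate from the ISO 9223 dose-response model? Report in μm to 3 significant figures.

zinc: temperature factor f = +0.038·(-18.6) = -0.7068
  Pd branch = 0.0129·Pd^0.44·e^(0.046·RH+f) = 2.533 μm/a
  Sd branch = 0.0175·Sd^0.57·e^(0.008·RH+0.085·T) = 0.5327 μm/a
  r_corr = 2.533 + 0.5327 = 3.065 μm/a
ISO 9224: D(t) = r_corr · t^b with b = 0.813 (zinc, B1)
  D(14) = 3.065 × 14^0.813 = 3.065 × 8.547 = 26.2 μm

D(14) = 26.2 μm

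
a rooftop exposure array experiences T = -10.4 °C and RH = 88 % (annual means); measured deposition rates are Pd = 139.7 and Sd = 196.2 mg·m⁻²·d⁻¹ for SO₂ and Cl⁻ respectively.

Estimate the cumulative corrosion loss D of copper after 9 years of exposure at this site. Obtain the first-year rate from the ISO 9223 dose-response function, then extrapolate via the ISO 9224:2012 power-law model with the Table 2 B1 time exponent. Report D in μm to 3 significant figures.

copper: temperature factor f = +0.126·(-20.4) = -2.5704
  sulphur-dioxide contribution → 0.2634 μm/a
  chloride contribution → 0.6085 μm/a
  ⇒ r_corr(copper) = 0.8719 μm/a
ISO 9224: D(t) = r_corr · t^b with b = 0.667 (copper, B1)
  D(9) = 0.8719 × 9^0.667 = 0.8719 × 4.33 = 3.775 μm

D(9) = 3.78 μm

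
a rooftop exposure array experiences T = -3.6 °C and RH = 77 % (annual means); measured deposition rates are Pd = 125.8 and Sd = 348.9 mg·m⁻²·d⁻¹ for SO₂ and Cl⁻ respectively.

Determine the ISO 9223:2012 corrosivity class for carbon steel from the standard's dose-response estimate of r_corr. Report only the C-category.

C4

carbon steel: f(T) = +0.150·(T−10) [T≤10 °C] = -2.0400
  SO₂ term: 1.77·125.8^0.52·exp(0.02·77-2.0400) = 13.26
  Sd branch = 0.102·Sd^0.62·e^(0.033·RH+0.04·T) = 42.27 μm/a
  r_corr = 13.26 + 42.27 = 55.54 μm/a
ISO 9223 Table 2 (carbon steel): 50 < 55.5 ≤ 80 μm/a ⇒ C4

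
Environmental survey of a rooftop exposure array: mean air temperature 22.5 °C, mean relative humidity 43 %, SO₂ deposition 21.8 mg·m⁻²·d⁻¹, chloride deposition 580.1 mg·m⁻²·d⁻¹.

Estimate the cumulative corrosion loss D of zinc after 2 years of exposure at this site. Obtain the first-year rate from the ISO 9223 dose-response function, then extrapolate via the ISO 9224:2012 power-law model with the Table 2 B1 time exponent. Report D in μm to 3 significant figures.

zinc: T>10 °C ⇒ hinge -0.071·(22.5−10) = -0.8875
  sulphur-dioxide contribution → 0.149 μm/a
  chloride contribution → 6.284 μm/a
  total first-year rate 6.433 μm/a
Long-term exponent b (ISO 9224 Table 2, B1) = 0.813
  D(2) = 6.433 × 2^0.813 = 6.433 × 1.757 = 11.3 μm

D(2) = 11.3 μm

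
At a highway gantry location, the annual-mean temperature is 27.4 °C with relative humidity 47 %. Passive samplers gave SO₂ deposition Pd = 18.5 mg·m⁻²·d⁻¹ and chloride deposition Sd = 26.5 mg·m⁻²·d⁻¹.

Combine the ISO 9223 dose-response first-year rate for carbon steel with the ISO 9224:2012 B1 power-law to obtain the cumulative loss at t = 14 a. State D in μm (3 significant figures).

D(14) = 75.8 μm

carbon steel: temperature factor f = -0.054·(17.4) = -0.9396
  SO₂ term: 1.77·18.5^0.52·exp(0.02·47-0.9396) = 8.074
  Sd branch = 0.102·Sd^0.62·e^(0.033·RH+0.04·T) = 10.98 μm/a
  r_corr = 8.074 + 10.98 = 19.05 μm/a
Long-term exponent b (ISO 9224 Table 2, B1) = 0.523
  D(14) = 19.05 × 14^0.523 = 19.05 × 3.976 = 75.75 μm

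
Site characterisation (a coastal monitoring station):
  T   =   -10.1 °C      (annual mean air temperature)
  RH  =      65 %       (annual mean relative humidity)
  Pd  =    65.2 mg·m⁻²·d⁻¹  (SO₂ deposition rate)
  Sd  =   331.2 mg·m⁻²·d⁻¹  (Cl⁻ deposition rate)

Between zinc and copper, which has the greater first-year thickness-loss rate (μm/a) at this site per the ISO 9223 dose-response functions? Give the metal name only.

zinc

zinc: f(T) = +0.038·(T−10) [T≤10 °C] = -0.7638
  Pd branch = 0.0129·Pd^0.44·e^(0.046·RH+f) = 0.7511 μm/a
  Cl⁻ term: 0.0175·331.2^0.57·exp(0.008·65+0.085·-10.1) = 0.3408
  sum: 0.7511 + 0.3408 → r_corr = 1.092 μm/a
copper: f(T) = +0.126·(T−10) [T≤10 °C] = -2.5326
  SO₂ term: 0.0053·65.2^0.26·exp(0.059·65-2.5326) = 0.05776
  Cl⁻ term: 0.01025·331.2^0.27·exp(0.036·65+0.049·-10.1) = 0.3108
  sum: 0.05776 + 0.3108 → r_corr = 0.3685 μm/a
Ordering by μm/a: zinc (1.09) > copper (0.369)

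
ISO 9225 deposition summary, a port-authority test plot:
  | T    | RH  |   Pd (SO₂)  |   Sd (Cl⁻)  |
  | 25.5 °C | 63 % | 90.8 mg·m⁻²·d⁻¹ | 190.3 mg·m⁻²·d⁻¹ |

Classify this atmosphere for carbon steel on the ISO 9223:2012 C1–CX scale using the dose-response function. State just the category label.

C5

carbon steel: T>10 °C ⇒ hinge -0.054·(25.5−10) = -0.8370
  sulphur-dioxide contribution → 28.18 μm/a
  chloride contribution → 58.58 μm/a
  total first-year rate 86.75 μm/a
ISO 9223 Table 2 (carbon steel): 80 < 86.8 ≤ 200 μm/a ⇒ C5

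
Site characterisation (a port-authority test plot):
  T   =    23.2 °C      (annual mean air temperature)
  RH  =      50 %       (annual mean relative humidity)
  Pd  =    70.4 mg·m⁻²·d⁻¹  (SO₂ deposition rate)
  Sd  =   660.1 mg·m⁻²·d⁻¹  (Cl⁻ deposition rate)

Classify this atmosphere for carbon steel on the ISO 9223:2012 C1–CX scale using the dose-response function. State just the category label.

carbon steel: f(T) = -0.054·(T−10) [T>10 °C] = -0.7128
  sulphur-dioxide contribution → 21.55 μm/a
  chloride contribution → 75.23 μm/a
  ⇒ r_corr(carbon steel) = 96.78 μm/a
Category bounds: 80…200 μm/a bracket r_corr ⇒ C5

C5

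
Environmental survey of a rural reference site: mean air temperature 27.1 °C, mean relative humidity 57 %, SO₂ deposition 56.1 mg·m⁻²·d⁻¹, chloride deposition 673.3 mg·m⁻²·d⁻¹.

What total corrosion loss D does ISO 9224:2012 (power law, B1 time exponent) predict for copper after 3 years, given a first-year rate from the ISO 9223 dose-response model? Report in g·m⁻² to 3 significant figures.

D(3) = 34.6 g·m⁻²

copper: T>10 °C ⇒ hinge -0.080·(27.1−10) = -1.3680
  Pd branch = 0.0053·Pd^0.26·e^(0.059·RH+f) = 0.111 μm/a
  Sd branch = 0.01025·Sd^0.27·e^(0.036·RH+0.049·T) = 1.747 μm/a
  r_corr = 0.111 + 1.747 = 1.858 μm/a
Power-law: D(3) = r_corr · 3^0.667
  D(3) = 1.858 × 3^0.667 = 1.858 × 2.081 = 3.866 μm
  Mass loss = 3.866 μm × 8.96 g/cm³ = 34.64 g·m⁻²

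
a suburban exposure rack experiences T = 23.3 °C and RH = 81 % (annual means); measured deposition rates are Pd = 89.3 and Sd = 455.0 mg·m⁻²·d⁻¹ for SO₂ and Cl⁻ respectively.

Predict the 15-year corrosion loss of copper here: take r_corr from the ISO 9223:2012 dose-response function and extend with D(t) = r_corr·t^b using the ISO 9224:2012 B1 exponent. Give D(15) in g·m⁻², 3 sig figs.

copper: temperature factor f = -0.080·(13.3) = -1.0640
  Pd branch = 0.0053·Pd^0.26·e^(0.059·RH+f) = 0.6997 μm/a
  Sd branch = 0.01025·Sd^0.27·e^(0.036·RH+0.049·T) = 3.095 μm/a
  r_corr = 0.6997 + 3.095 = 3.794 μm/a
ISO 9224: D(t) = r_corr · t^b with b = 0.667 (copper, B1)
  D(15) = 3.794 × 15^0.667 = 3.794 × 6.088 = 23.1 μm
  Mass loss = 23.1 μm × 8.96 g/cm³ = 207 g·m⁻²

D(15) = 207 g·m⁻²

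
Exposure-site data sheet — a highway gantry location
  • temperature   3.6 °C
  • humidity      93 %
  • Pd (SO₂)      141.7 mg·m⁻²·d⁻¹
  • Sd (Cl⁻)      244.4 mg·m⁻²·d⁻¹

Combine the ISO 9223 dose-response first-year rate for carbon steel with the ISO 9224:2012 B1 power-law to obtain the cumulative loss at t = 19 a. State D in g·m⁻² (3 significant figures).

carbon steel: T≤10 °C ⇒ hinge +0.150·(3.6−10) = -0.9600
  SO₂ term: 1.77·141.7^0.52·exp(0.02·93-0.9600) = 57.22
  Sd branch = 0.102·Sd^0.62·e^(0.033·RH+0.04·T) = 76.67 μm/a
  r_corr = 57.22 + 76.67 = 133.9 μm/a
Long-term exponent b (ISO 9224 Table 2, B1) = 0.523
  D(19) = 133.9 × 19^0.523 = 133.9 × 4.664 = 624.5 μm
  Mass loss = 624.5 μm × 7.85 g/cm³ = 4902 g·m⁻²

D(19) = 4.90e+03 g·m⁻²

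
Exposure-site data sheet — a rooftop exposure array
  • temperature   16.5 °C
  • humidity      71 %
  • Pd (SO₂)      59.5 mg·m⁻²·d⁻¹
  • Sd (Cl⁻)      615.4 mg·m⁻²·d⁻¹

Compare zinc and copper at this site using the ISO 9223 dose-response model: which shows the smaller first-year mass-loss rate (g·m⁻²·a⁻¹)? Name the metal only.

copper

zinc: T>10 °C ⇒ hinge -0.071·(16.5−10) = -0.4615
  SO₂ term: 0.0129·59.5^0.44·exp(0.046·71-0.4615) = 1.286
  Sd branch = 0.0175·Sd^0.57·e^(0.008·RH+0.085·T) = 4.882 μm/a
  sum: 1.286 + 4.882 → r_corr = 6.169 μm/a
  mass loss = 6.169 μm/a × 7.14 g/cm³ = 44.04 g·m⁻²·a⁻¹
copper: T>10 °C ⇒ hinge -0.080·(16.5−10) = -0.5200
  SO₂ term: 0.0053·59.5^0.26·exp(0.059·71-0.5200) = 0.6013
  Sd branch = 0.01025·Sd^0.27·e^(0.036·RH+0.049·T) = 1.679 μm/a
  r_corr = 0.6013 + 1.679 = 2.28 μm/a
  mass loss = 2.28 μm/a × 8.96 g/cm³ = 20.43 g·m⁻²·a⁻¹
Ordering by g·m⁻²·a⁻¹: zinc (44) > copper (20.4)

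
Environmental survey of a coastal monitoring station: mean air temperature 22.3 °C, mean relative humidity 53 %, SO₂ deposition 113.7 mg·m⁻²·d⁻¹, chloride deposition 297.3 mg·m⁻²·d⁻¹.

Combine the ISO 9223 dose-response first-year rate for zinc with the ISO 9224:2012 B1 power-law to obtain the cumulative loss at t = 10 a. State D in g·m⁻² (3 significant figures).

zinc: temperature factor f = -0.071·(12.3) = -0.8733
  SO₂ term: 0.0129·113.7^0.44·exp(0.046·53-0.8733) = 0.4951
  Sd branch = 0.0175·Sd^0.57·e^(0.008·RH+0.085·T) = 4.572 μm/a
  sum: 0.4951 + 4.572 → r_corr = 5.067 μm/a
Long-term exponent b (ISO 9224 Table 2, B1) = 0.813
  D(10) = 5.067 × 10^0.813 = 5.067 × 6.501 = 32.94 μm
  Mass loss = 32.94 μm × 7.14 g/cm³ = 235.2 g·m⁻²

D(10) = 235 g·m⁻²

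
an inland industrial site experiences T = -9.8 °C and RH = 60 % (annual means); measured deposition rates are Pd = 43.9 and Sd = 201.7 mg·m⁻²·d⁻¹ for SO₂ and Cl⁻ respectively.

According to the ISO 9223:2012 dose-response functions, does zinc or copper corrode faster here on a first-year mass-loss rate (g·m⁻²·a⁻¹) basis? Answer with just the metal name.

zinc: f(T) = +0.038·(T−10) [T≤10 °C] = -0.7524
  sulphur-dioxide contribution → 0.5072 μm/a
  chloride contribution → 0.2532 μm/a
  total first-year rate 0.7604 μm/a
  mass loss = 0.7604 μm/a × 7.14 g/cm³ = 5.429 g·m⁻²·a⁻¹
copper: T≤10 °C ⇒ hinge +0.126·(-9.8−10) = -2.4948
  sulphur-dioxide contribution → 0.04029 μm/a
  chloride contribution → 0.2304 μm/a
  total first-year rate 0.2707 μm/a
  mass loss = 0.2707 μm/a × 8.96 g/cm³ = 2.426 g·m⁻²·a⁻¹
Ordering by g·m⁻²·a⁻¹: zinc (5.43) > copper (2.43)

zinc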